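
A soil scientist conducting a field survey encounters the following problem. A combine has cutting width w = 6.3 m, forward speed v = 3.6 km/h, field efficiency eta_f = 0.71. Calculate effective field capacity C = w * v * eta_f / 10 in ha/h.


C = w * v * eta_f / 10
  = 6.3 * 3.6 * 0.71 / 10
  = 16.10 / 10
  = 1.61 ha/h


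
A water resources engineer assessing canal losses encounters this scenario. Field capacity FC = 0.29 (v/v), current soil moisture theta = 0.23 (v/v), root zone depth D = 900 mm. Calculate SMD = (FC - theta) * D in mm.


SMD = (FC - theta) * D
    = (0.29 - 0.23) * 900
    = 0.060 * 900
    = 54 mm


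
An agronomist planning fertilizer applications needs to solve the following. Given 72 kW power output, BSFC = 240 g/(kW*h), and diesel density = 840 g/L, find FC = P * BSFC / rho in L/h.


FC = P * BSFC / rho_fuel
   = 72 * 240 / 840
   = 17280 / 840
   = 20.57 L/h


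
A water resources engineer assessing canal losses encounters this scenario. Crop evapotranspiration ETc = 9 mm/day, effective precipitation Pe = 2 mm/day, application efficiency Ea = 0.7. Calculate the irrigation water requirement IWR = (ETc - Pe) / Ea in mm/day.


IWR = (ETc - Pe) / Ea
    = (9 - 2) / 0.7
    = 7 / 0.7
    = 10 mm/day


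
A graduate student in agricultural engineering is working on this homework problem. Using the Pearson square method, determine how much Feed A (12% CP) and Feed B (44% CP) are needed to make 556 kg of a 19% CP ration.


parts_A = CP_b - target = 44 - 19 = 25
parts_B = target - CP_a = 19 - 12 = 7
total_parts = 25 + 7 = 32
Feed A = 556 * 25 / 32 = 434.38 kg
Feed B = 556 * 7 / 32 = 121.63 kg

434.38 kg


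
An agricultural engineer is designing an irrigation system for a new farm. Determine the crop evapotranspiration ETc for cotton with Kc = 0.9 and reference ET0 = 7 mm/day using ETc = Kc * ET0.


ETc = Kc * ET0
    = 0.9 * 7
    = 6.30 mm/day


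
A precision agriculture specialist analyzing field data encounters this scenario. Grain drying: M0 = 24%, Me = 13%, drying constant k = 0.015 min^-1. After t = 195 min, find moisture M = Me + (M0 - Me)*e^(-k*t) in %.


M = Me + (M0 - Me) * e^(-k*t)
  = 13 + (24 - 13) * e^(-0.015*195)
  = 13 + 11 * e^(-2.925)
  = 13 + 11 * 0.05366
  = 13 + 0.5903
  = 13.59%


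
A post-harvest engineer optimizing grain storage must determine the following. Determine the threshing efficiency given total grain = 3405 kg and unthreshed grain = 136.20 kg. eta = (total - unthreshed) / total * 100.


eta = (total - unthreshed) / total * 100
    = (3405 - 136.20) / 3405 * 100
    = 3268.80 / 3405 * 100
    = 96%


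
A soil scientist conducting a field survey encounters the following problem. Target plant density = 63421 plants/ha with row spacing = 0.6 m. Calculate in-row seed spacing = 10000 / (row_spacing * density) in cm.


spacing = 10000 / (row_sp * density)
        = 10000 / (0.6 * 63421)
        = 10000 / 38052.60
        = 0.26279 m = 26.28 cm


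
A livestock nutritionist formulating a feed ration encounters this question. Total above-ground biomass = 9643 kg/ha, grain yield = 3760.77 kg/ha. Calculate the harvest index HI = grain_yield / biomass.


HI = grain_yield / biomass
   = 3760.77 / 9643
   = 0.39


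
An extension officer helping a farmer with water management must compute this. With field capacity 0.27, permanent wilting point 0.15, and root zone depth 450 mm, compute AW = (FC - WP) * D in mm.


AW = (FC - WP) * D
   = (0.27 - 0.15) * 450
   = 0.12 * 450
   = 54 mm


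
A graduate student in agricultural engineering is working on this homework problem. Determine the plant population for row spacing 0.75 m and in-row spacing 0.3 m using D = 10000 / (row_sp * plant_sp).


D = 10000 / (row_sp * plant_sp)
  = 10000 / (0.75 * 0.3)
  = 10000 / 0.2250
  = 44444.44 plants/ha


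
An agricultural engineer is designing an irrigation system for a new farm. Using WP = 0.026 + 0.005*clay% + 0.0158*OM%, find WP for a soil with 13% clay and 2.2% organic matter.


WP = 0.026 + 0.005*13 + 0.0158*2.2
   = 0.026 + 0.0650 + 0.0348
   = 0.1258


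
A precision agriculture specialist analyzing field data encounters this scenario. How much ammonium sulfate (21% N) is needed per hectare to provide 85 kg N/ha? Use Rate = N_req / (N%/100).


Rate = N_required / (N_content / 100)
     = 85 / (21 / 100)
     = 85 / 0.21
     = 404.76 kg/ha


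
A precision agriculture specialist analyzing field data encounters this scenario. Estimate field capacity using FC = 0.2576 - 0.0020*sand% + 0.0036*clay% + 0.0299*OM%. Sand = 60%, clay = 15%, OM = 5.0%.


FC = 0.2576 - 0.0020*60 + 0.0036*15 + 0.0299*5.0
   = 0.2576 - 0.1200 + 0.0540 + 0.1495
   = 0.3411


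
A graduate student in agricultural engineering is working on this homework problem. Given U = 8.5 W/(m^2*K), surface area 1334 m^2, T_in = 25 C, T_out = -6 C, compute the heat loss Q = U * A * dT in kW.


dT = 25 - (-6) = 31 K
Q = U * A * dT
  = 8.5 * 1334 * 31
  = 351509 W = 351.51 kW


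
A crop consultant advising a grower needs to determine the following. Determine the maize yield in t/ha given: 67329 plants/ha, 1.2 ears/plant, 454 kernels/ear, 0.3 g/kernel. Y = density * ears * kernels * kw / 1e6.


Y = density * ears * kernels * kw
  = 67329 * 1.2 * 454 * 0.3 g/ha
  = 11004251.76 g/ha
  = 11004.25 kg/ha = 11.00 t/ha


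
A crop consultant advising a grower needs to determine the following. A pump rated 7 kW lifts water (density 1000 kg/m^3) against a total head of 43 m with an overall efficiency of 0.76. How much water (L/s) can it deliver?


Q = (P * 1000 * eta) / (rho * g * H)
  = (7 * 1000 * 0.76) / (1000 * 9.81 * 43)
  = 5320 / 421830
  = 0.01261 m^3/s = 12.61 L/s


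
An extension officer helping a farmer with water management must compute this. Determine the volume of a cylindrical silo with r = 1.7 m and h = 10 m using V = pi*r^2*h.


V = pi * r^2 * h
  = pi * 1.7^2 * 10
  = pi * 2.89 * 10
  = 90.79 m^3


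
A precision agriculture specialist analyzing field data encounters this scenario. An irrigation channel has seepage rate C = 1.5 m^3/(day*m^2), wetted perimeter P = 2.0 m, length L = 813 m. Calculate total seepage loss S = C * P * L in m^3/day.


S = C * P * L
  = 1.5 * 2.0 * 813
  = 2439 m^3/day


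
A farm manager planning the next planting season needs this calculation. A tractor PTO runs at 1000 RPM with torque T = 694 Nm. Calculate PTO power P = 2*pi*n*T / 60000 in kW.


P = 2*pi*n*T / 60000
  = 2*pi * 1000 * 694 / 60000
  = 4360530.60 / 60000
  = 72.68 kW


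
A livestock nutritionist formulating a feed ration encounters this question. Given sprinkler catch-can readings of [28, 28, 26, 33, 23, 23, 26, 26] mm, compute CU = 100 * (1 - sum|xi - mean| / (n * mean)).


xbar = 213 / 8 = 26.625
sum|xi - xbar| = 18.250
CU = 100 * (1 - 18.250 / (8 * 26.625))
   = 100 * (1 - 0.0857)
   = 91.43%


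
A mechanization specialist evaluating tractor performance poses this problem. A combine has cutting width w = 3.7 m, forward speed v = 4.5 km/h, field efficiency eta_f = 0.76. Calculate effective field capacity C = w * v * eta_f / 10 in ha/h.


C = w * v * eta_f / 10
  = 3.7 * 4.5 * 0.76 / 10
  = 12.65 / 10
  = 1.27 ha/h


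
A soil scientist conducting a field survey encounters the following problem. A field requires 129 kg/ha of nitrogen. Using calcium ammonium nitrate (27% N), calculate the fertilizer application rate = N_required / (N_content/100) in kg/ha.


Rate = N_required / (N_content / 100)
     = 129 / (27 / 100)
     = 129 / 0.27
     = 477.78 kg/ha


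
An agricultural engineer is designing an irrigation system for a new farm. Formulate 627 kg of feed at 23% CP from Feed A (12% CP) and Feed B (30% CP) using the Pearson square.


parts_A = CP_b - target = 30 - 23 = 7
parts_B = target - CP_a = 23 - 12 = 11
total_parts = 7 + 11 = 18
Feed A = 627 * 7 / 18 = 243.83 kg
Feed B = 627 * 11 / 18 = 383.17 kg

243.83 kg


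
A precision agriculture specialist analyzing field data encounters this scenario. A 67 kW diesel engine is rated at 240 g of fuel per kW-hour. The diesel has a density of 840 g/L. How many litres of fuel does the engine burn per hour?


FC = P * BSFC / rho_fuel
   = 67 * 240 / 840
   = 16080 / 840
   = 19.14 L/h


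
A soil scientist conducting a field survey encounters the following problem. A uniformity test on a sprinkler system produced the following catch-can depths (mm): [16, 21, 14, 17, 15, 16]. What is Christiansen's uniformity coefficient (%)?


xbar = 99 / 6 = 16.500
sum|xi - xbar| = 10
CU = 100 * (1 - 10 / (6 * 16.500))
   = 100 * (1 - 0.1010)
   = 89.90%


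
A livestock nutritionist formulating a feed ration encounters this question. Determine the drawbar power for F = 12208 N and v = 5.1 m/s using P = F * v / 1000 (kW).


P = F * v / 1000
  = 12208 * 5.1 / 1000
  = 62260.80 / 1000
  = 62.26 kW


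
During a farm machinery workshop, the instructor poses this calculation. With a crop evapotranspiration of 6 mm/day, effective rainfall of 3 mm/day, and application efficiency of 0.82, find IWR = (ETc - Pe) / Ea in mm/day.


IWR = (ETc - Pe) / Ea
    = (6 - 3) / 0.82
    = 3 / 0.82
    = 3.66 mm/day


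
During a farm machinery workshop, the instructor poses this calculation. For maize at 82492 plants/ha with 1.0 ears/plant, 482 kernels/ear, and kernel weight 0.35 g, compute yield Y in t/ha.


Y = density * ears * kernels * kw
  = 82492 * 1.0 * 482 * 0.35 g/ha
  = 13916400.40 g/ha
  = 13916.40 kg/ha = 13.92 t/ha


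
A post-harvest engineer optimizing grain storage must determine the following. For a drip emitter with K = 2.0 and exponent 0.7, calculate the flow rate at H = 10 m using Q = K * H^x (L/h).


Q = K * H^x
  = 2.0 * 10^0.7
  = 2.0 * 5.0119
  = 10.02 L/h


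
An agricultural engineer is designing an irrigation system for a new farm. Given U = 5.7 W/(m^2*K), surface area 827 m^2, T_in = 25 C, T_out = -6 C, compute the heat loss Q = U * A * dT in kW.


dT = 25 - (-6) = 31 K
Q = U * A * dT
  = 5.7 * 827 * 31
  = 146130.90 W = 146.13 kW


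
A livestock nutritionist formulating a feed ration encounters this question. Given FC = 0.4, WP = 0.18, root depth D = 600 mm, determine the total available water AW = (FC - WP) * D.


AW = (FC - WP) * D
   = (0.4 - 0.18) * 600
   = 0.22 * 600
   = 132 mm


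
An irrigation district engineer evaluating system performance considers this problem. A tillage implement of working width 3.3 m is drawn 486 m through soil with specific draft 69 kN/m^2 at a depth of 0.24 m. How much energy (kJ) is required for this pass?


E = k * d * w * L
  = 69 * 0.24 * 3.3 * 486
  = 26558.93 kJ


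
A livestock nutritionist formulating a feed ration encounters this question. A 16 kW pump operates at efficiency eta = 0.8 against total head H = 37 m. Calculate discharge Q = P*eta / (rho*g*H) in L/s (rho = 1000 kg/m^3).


Q = (P * 1000 * eta) / (rho * g * H)
  = (16 * 1000 * 0.8) / (1000 * 9.81 * 37)
  = 12800 / 362970
  = 0.03526 m^3/s = 35.26 L/s


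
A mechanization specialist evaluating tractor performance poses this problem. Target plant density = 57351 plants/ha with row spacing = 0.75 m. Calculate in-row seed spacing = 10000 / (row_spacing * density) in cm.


spacing = 10000 / (row_sp * density)
        = 10000 / (0.75 * 57351)
        = 10000 / 43013.25
        = 0.23249 m = 23.25 cm


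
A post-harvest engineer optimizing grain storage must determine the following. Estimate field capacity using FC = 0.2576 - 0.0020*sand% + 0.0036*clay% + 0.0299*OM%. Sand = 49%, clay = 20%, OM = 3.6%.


FC = 0.2576 - 0.0020*49 + 0.0036*20 + 0.0299*3.6
   = 0.2576 - 0.0980 + 0.0720 + 0.1076
   = 0.3392


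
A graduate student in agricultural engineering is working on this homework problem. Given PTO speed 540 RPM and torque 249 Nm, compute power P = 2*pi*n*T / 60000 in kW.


P = 2*pi*n*T / 60000
  = 2*pi * 540 * 249 / 60000
  = 844837.10 / 60000
  = 14.08 kW


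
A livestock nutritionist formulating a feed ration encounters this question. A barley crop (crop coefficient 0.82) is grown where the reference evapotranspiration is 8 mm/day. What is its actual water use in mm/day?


ETc = Kc * ET0
    = 0.82 * 8
    = 6.56 mm/day


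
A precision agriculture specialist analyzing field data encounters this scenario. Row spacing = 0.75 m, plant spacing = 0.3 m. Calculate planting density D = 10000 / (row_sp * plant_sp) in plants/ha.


D = 10000 / (row_sp * plant_sp)
  = 10000 / (0.75 * 0.3)
  = 10000 / 0.2250
  = 44444.44 plants/ha


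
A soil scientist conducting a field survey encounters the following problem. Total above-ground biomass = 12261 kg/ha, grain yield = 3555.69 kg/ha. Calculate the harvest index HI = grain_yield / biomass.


HI = grain_yield / biomass
   = 3555.69 / 12261
   = 0.29


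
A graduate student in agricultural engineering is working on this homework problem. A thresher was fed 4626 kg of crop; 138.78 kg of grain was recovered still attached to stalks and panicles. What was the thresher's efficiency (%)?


eta = (total - unthreshed) / total * 100
    = (4626 - 138.78) / 4626 * 100
    = 4487.22 / 4626 * 100
    = 97%


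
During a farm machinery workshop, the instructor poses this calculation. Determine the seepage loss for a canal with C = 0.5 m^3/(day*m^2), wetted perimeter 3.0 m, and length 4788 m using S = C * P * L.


S = C * P * L
  = 0.5 * 3.0 * 4788
  = 7182 m^3/day


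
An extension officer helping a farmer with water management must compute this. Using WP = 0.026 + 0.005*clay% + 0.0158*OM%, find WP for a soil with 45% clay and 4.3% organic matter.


WP = 0.026 + 0.005*45 + 0.0158*4.3
   = 0.026 + 0.2250 + 0.0679
   = 0.3189


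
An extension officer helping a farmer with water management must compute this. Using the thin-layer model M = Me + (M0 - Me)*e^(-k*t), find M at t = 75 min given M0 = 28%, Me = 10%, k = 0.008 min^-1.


M = Me + (M0 - Me) * e^(-k*t)
  = 10 + (28 - 10) * e^(-0.008*75)
  = 10 + 18 * e^(-0.600)
  = 10 + 18 * 0.54881
  = 10 + 9.8786
  = 19.88%


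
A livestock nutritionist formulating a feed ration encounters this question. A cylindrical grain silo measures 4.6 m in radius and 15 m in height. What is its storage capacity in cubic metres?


V = pi * r^2 * h
  = pi * 4.6^2 * 15
  = pi * 21.16 * 15
  = 997.14 m^3


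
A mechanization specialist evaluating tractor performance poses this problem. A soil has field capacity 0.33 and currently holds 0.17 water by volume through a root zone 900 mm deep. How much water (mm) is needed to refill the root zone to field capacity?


SMD = (FC - theta) * D
    = (0.33 - 0.17) * 900
    = 0.160 * 900
    = 144 mm


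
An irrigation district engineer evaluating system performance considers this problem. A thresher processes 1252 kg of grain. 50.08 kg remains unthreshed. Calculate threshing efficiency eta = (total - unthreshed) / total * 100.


eta = (total - unthreshed) / total * 100
    = (1252 - 50.08) / 1252 * 100
    = 1201.92 / 1252 * 100
    = 96%


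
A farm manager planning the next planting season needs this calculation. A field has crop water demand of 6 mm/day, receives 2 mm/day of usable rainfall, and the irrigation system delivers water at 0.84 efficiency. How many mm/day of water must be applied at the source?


IWR = (ETc - Pe) / Ea
    = (6 - 2) / 0.84
    = 4 / 0.84
    = 4.76 mm/day


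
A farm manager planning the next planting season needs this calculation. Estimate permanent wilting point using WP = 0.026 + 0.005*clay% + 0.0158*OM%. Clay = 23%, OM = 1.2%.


WP = 0.026 + 0.005*23 + 0.0158*1.2
   = 0.026 + 0.1150 + 0.0190
   = 0.1600


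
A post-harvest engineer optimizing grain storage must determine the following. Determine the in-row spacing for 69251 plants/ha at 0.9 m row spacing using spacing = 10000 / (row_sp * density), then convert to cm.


spacing = 10000 / (row_sp * density)
        = 10000 / (0.9 * 69251)
        = 10000 / 62325.90
        = 0.16045 m = 16.04 cm


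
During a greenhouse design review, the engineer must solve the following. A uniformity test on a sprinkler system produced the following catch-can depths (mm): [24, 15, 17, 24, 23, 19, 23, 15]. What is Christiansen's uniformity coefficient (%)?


xbar = 160 / 8 = 20
sum|xi - xbar| = 28
CU = 100 * (1 - 28 / (8 * 20))
   = 100 * (1 - 0.1750)
   = 82.50%


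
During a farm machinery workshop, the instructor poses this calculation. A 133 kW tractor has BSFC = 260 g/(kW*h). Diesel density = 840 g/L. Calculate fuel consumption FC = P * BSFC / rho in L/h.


FC = P * BSFC / rho_fuel
   = 133 * 260 / 840
   = 34580 / 840
   = 41.17 L/h


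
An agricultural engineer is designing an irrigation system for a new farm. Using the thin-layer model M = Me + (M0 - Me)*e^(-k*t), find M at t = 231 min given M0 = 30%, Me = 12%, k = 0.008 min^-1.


M = Me + (M0 - Me) * e^(-k*t)
  = 12 + (30 - 12) * e^(-0.008*231)
  = 12 + 18 * e^(-1.848)
  = 12 + 18 * 0.15755
  = 12 + 2.8359
  = 14.84%


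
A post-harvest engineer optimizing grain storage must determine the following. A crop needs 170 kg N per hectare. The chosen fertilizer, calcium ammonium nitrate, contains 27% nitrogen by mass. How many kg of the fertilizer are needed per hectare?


Rate = N_required / (N_content / 100)
     = 170 / (27 / 100)
     = 170 / 0.27
     = 629.63 kg/ha


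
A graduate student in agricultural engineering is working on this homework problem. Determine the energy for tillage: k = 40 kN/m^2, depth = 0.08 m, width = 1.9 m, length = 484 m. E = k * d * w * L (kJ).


E = k * d * w * L
  = 40 * 0.08 * 1.9 * 484
  = 2942.72 kJ


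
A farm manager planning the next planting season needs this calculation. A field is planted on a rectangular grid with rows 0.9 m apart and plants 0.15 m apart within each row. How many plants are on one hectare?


D = 10000 / (row_sp * plant_sp)
  = 10000 / (0.9 * 0.15)
  = 10000 / 0.1350
  = 74074.07 plants/ha


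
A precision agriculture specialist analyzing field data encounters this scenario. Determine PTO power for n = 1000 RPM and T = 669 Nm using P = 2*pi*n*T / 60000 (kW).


P = 2*pi*n*T / 60000
  = 2*pi * 1000 * 669 / 60000
  = 4203450.97 / 60000
  = 70.06 kW


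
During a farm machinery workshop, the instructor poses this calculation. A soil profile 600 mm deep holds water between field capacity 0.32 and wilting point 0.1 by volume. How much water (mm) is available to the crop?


AW = (FC - WP) * D
   = (0.32 - 0.1) * 600
   = 0.22 * 600
   = 132 mm


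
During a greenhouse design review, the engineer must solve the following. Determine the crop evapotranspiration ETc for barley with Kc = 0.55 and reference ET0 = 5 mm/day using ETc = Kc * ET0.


ETc = Kc * ET0
    = 0.55 * 5
    = 2.75 mm/day


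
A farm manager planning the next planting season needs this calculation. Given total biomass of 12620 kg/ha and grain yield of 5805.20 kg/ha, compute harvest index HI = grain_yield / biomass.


HI = grain_yield / biomass
   = 5805.20 / 12620
   = 0.46


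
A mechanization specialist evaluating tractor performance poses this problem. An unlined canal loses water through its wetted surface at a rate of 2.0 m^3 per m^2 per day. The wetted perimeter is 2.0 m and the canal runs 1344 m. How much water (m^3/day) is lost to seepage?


S = C * P * L
  = 2.0 * 2.0 * 1344
  = 5376 m^3/day


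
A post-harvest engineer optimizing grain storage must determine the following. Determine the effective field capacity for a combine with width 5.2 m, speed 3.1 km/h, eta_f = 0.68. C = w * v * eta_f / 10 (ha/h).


C = w * v * eta_f / 10
  = 5.2 * 3.1 * 0.68 / 10
  = 10.96 / 10
  = 1.10 ha/h


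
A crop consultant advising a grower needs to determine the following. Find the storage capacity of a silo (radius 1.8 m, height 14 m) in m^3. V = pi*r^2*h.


V = pi * r^2 * h
  = pi * 1.8^2 * 14
  = pi * 3.24 * 14
  = 142.50 m^3


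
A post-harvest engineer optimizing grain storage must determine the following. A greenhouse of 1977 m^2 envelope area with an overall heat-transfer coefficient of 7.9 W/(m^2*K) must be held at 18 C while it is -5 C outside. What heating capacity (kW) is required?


dT = 18 - (-5) = 23 K
Q = U * A * dT
  = 7.9 * 1977 * 23
  = 359220.90 W = 359.22 kW


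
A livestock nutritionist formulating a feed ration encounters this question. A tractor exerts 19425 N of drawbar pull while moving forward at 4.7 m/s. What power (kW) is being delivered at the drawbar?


P = F * v / 1000
  = 19425 * 4.7 / 1000
  = 91297.50 / 1000
  = 91.30 kW


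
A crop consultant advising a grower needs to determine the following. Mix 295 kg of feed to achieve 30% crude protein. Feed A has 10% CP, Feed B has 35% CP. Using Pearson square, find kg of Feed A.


parts_A = CP_b - target = 35 - 30 = 5
parts_B = target - CP_a = 30 - 10 = 20
total_parts = 5 + 20 = 25
Feed A = 295 * 5 / 25 = 59 kg
Feed B = 295 * 20 / 25 = 236 kg

59 kg


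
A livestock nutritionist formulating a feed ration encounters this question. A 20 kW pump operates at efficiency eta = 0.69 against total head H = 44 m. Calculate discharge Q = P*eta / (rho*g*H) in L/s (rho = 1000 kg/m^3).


Q = (P * 1000 * eta) / (rho * g * H)
  = (20 * 1000 * 0.69) / (1000 * 9.81 * 44)
  = 13800 / 431640
  = 0.03197 m^3/s = 31.97 L/s


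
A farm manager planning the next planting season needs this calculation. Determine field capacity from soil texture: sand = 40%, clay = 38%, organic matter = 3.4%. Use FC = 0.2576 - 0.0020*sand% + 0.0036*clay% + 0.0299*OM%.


FC = 0.2576 - 0.0020*40 + 0.0036*38 + 0.0299*3.4
   = 0.2576 - 0.0800 + 0.1368 + 0.1017
   = 0.4161


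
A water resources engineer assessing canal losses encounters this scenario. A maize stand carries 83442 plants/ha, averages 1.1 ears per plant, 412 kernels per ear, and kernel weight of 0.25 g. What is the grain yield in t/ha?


Y = density * ears * kernels * kw
  = 83442 * 1.1 * 412 * 0.25 g/ha
  = 9453978.60 g/ha
  = 9453.98 kg/ha = 9.45 t/ha


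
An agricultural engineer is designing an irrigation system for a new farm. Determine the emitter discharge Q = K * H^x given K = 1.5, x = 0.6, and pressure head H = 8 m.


Q = K * H^x
  = 1.5 * 8^0.6
  = 1.5 * 3.4822
  = 5.22 L/h


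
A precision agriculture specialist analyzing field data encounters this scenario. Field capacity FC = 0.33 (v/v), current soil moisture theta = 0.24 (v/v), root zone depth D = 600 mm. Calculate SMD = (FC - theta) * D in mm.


SMD = (FC - theta) * D
    = (0.33 - 0.24) * 600
    = 0.090 * 600
    = 54 mm


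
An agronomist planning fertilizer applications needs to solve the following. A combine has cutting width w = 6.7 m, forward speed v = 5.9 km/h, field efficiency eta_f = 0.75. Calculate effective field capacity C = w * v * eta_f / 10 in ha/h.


C = w * v * eta_f / 10
  = 6.7 * 5.9 * 0.75 / 10
  = 29.65 / 10
  = 2.96 ha/h


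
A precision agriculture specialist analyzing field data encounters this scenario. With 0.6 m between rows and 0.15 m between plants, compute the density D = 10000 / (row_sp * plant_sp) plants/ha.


D = 10000 / (row_sp * plant_sp)
  = 10000 / (0.6 * 0.15)
  = 10000 / 0.0900
  = 111111.11 plants/ha


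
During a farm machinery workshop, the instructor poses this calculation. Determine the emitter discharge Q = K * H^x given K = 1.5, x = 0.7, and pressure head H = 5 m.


Q = K * H^x
  = 1.5 * 5^0.7
  = 1.5 * 3.0852
  = 4.63 L/h


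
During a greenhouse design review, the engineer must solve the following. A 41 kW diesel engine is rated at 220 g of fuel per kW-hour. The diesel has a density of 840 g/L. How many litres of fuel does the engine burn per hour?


FC = P * BSFC / rho_fuel
   = 41 * 220 / 840
   = 9020 / 840
   = 10.74 L/h


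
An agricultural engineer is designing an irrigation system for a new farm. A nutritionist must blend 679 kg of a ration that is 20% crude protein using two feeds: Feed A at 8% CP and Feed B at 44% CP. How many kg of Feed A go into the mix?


parts_A = CP_b - target = 44 - 20 = 24
parts_B = target - CP_a = 20 - 8 = 12
total_parts = 24 + 12 = 36
Feed A = 679 * 24 / 36 = 452.67 kg
Feed B = 679 * 12 / 36 = 226.33 kg

452.67 kg


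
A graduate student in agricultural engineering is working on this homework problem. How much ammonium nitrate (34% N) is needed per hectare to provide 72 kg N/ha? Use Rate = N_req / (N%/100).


Rate = N_required / (N_content / 100)
     = 72 / (34 / 100)
     = 72 / 0.34
     = 211.76 kg/ha


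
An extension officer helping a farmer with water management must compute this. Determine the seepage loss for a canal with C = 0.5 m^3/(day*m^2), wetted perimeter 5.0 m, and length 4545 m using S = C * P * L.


S = C * P * L
  = 0.5 * 5.0 * 4545
  = 11362.50 m^3/day


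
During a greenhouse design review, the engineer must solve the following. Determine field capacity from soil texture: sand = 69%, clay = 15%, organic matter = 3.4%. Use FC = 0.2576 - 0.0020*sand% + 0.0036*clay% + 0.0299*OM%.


FC = 0.2576 - 0.0020*69 + 0.0036*15 + 0.0299*3.4
   = 0.2576 - 0.1380 + 0.0540 + 0.1017
   = 0.2753


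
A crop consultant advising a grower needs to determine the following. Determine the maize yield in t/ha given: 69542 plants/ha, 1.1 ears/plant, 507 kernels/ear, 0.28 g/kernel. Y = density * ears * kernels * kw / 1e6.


Y = density * ears * kernels * kw
  = 69542 * 1.1 * 507 * 0.28 g/ha
  = 10859400.55 g/ha
  = 10859.40 kg/ha = 10.86 t/ha


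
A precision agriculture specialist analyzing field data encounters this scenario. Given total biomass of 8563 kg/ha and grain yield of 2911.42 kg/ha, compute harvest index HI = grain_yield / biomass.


HI = grain_yield / biomass
   = 2911.42 / 8563
   = 0.34


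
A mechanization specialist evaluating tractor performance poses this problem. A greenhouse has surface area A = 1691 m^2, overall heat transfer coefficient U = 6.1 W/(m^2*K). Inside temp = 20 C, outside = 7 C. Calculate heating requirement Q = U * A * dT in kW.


dT = 20 - (7) = 13 K
Q = U * A * dT
  = 6.1 * 1691 * 13
  = 134096.30 W = 134.10 kW


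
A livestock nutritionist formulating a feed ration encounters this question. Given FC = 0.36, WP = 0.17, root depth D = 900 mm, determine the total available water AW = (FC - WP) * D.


AW = (FC - WP) * D
   = (0.36 - 0.17) * 900
   = 0.19 * 900
   = 171 mm


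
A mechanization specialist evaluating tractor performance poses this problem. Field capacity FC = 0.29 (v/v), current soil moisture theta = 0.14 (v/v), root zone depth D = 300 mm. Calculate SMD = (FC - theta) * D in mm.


SMD = (FC - theta) * D
    = (0.29 - 0.14) * 300
    = 0.150 * 300
    = 45 mm


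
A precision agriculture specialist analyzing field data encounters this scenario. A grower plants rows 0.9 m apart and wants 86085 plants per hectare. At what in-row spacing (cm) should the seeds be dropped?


spacing = 10000 / (row_sp * density)
        = 10000 / (0.9 * 86085)
        = 10000 / 77476.50
        = 0.12907 m = 12.91 cm


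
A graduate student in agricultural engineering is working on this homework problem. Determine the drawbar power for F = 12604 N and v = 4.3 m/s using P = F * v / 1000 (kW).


P = F * v / 1000
  = 12604 * 4.3 / 1000
  = 54197.20 / 1000
  = 54.20 kW


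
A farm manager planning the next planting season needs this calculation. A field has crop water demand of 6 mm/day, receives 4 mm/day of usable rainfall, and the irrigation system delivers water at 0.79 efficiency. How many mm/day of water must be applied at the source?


IWR = (ETc - Pe) / Ea
    = (6 - 4) / 0.79
    = 2 / 0.79
    = 2.53 mm/day


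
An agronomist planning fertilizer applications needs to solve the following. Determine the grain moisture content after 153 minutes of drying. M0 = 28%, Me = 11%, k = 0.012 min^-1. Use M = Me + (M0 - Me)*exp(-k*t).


M = Me + (M0 - Me) * e^(-k*t)
  = 11 + (28 - 11) * e^(-0.012*153)
  = 11 + 17 * e^(-1.836)
  = 11 + 17 * 0.15945
  = 11 + 2.7107
  = 13.71%


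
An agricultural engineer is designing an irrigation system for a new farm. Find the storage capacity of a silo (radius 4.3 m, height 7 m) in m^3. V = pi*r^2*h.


V = pi * r^2 * h
  = pi * 4.3^2 * 7
  = pi * 18.49 * 7
  = 406.62 m^3


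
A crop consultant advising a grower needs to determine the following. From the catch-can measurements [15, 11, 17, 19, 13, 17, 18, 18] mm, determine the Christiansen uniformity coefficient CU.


xbar = 128 / 8 = 16
sum|xi - xbar| = 18
CU = 100 * (1 - 18 / (8 * 16))
   = 100 * (1 - 0.1406)
   = 85.94%


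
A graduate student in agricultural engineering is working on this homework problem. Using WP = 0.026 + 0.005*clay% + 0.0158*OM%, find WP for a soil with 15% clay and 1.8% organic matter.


WP = 0.026 + 0.005*15 + 0.0158*1.8
   = 0.026 + 0.0750 + 0.0284
   = 0.1294


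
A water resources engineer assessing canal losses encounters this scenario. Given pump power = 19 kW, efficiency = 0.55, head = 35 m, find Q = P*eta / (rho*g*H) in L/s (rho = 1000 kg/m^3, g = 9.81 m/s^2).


Q = (P * 1000 * eta) / (rho * g * H)
  = (19 * 1000 * 0.55) / (1000 * 9.81 * 35)
  = 10450 / 343350
  = 0.03044 m^3/s = 30.44 L/s


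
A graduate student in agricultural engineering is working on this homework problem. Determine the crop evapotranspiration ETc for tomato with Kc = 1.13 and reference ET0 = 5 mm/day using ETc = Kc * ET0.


ETc = Kc * ET0
    = 1.13 * 5
    = 5.65 mm/day


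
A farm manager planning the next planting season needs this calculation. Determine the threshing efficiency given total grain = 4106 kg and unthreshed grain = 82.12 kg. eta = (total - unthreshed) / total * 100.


eta = (total - unthreshed) / total * 100
    = (4106 - 82.12) / 4106 * 100
    = 4023.88 / 4106 * 100
    = 98%


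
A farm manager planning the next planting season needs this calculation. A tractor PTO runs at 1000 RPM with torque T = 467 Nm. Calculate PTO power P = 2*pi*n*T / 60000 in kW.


P = 2*pi*n*T / 60000
  = 2*pi * 1000 * 467 / 60000
  = 2934247.54 / 60000
  = 48.90 kW


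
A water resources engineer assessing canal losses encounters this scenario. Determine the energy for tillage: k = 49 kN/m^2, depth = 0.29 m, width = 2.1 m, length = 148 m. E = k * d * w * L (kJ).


E = k * d * w * L
  = 49 * 0.29 * 2.1 * 148
  = 4416.47 kJ


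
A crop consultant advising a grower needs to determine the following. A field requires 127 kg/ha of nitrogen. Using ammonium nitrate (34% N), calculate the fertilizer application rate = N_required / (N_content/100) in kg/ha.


Rate = N_required / (N_content / 100)
     = 127 / (34 / 100)
     = 127 / 0.34
     = 373.53 kg/ha


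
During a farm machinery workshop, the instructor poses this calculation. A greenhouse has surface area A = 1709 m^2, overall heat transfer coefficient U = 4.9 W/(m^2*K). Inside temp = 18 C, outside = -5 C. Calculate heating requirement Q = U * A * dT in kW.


dT = 18 - (-5) = 23 K
Q = U * A * dT
  = 4.9 * 1709 * 23
  = 192604.30 W = 192.60 kW


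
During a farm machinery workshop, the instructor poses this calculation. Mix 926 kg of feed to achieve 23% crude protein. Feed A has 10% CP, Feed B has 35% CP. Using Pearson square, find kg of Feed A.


parts_A = CP_b - target = 35 - 23 = 12
parts_B = target - CP_a = 23 - 10 = 13
total_parts = 12 + 13 = 25
Feed A = 926 * 12 / 25 = 444.48 kg
Feed B = 926 * 13 / 25 = 481.52 kg

444.48 kg


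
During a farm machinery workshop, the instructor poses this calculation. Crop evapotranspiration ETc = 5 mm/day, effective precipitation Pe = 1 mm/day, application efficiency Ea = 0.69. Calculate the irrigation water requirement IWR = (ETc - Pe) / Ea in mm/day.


IWR = (ETc - Pe) / Ea
    = (5 - 1) / 0.69
    = 4 / 0.69
    = 5.80 mm/day


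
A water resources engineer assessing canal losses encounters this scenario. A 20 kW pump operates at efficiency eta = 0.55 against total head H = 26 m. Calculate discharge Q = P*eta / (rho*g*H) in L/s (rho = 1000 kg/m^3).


Q = (P * 1000 * eta) / (rho * g * H)
  = (20 * 1000 * 0.55) / (1000 * 9.81 * 26)
  = 11000 / 255060
  = 0.04313 m^3/s = 43.13 L/s


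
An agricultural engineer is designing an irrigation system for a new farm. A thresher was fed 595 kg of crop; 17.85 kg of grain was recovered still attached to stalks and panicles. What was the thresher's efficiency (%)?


eta = (total - unthreshed) / total * 100
    = (595 - 17.85) / 595 * 100
    = 577.15 / 595 * 100
    = 97%


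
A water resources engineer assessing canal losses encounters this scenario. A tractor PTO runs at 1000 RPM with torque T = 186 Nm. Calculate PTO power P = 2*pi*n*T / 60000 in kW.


P = 2*pi*n*T / 60000
  = 2*pi * 1000 * 186 / 60000
  = 1168672.47 / 60000
  = 19.48 kW


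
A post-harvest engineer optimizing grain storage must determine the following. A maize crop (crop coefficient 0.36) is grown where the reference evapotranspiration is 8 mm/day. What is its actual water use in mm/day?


ETc = Kc * ET0
    = 0.36 * 8
    = 2.88 mm/day


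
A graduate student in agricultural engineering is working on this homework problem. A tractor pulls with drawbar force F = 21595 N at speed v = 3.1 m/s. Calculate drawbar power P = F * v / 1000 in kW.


P = F * v / 1000
  = 21595 * 3.1 / 1000
  = 66944.50 / 1000
  = 66.94 kW


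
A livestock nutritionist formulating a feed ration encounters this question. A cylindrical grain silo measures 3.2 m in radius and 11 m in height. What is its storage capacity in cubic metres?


V = pi * r^2 * h
  = pi * 3.2^2 * 11
  = pi * 10.24 * 11
  = 353.87 m^3


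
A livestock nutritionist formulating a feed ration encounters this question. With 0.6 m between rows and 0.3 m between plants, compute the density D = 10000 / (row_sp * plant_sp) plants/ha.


D = 10000 / (row_sp * plant_sp)
  = 10000 / (0.6 * 0.3)
  = 10000 / 0.1800
  = 55555.56 plants/ha


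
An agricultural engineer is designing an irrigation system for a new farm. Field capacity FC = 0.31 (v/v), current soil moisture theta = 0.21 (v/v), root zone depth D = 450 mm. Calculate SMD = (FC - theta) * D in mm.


SMD = (FC - theta) * D
    = (0.31 - 0.21) * 450
    = 0.100 * 450
    = 45 mm


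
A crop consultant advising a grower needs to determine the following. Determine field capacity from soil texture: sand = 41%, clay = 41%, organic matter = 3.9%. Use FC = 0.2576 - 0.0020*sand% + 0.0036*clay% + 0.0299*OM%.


FC = 0.2576 - 0.0020*41 + 0.0036*41 + 0.0299*3.9
   = 0.2576 - 0.0820 + 0.1476 + 0.1166
   = 0.4398


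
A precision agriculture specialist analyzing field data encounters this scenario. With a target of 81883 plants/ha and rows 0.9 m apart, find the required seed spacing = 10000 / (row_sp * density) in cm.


spacing = 10000 / (row_sp * density)
        = 10000 / (0.9 * 81883)
        = 10000 / 73694.70
        = 0.13569 m = 13.57 cm


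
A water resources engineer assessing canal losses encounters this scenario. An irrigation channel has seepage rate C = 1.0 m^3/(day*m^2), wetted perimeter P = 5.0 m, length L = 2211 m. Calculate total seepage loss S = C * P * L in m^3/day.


S = C * P * L
  = 1.0 * 5.0 * 2211
  = 11055 m^3/day


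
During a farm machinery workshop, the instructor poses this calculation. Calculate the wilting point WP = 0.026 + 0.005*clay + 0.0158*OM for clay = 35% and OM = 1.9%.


WP = 0.026 + 0.005*35 + 0.0158*1.9
   = 0.026 + 0.1750 + 0.0300
   = 0.2310


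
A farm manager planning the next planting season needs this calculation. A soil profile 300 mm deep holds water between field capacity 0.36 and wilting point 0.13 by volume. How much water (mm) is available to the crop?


AW = (FC - WP) * D
   = (0.36 - 0.13) * 300
   = 0.23 * 300
   = 69 mm


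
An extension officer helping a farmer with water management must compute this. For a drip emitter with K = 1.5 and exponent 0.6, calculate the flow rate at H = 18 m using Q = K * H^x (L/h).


Q = K * H^x
  = 1.5 * 18^0.6
  = 1.5 * 5.6645
  = 8.50 L/h


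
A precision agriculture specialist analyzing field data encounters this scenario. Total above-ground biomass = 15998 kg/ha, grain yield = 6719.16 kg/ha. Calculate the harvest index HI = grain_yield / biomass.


HI = grain_yield / biomass
   = 6719.16 / 15998
   = 0.42


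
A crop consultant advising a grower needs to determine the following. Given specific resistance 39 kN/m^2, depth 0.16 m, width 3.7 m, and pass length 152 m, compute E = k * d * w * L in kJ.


E = k * d * w * L
  = 39 * 0.16 * 3.7 * 152
  = 3509.38 kJ


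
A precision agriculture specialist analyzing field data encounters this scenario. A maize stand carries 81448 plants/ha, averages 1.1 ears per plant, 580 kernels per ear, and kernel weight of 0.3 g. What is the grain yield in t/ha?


Y = density * ears * kernels * kw
  = 81448 * 1.1 * 580 * 0.3 g/ha
  = 15589147.20 g/ha
  = 15589.15 kg/ha = 15.59 t/ha


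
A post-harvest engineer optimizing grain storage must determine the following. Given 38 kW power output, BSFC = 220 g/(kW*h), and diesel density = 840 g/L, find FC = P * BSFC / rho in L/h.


FC = P * BSFC / rho_fuel
   = 38 * 220 / 840
   = 8360 / 840
   = 9.95 L/h


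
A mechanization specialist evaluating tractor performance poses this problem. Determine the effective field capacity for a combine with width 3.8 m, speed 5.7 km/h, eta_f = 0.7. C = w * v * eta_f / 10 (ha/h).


C = w * v * eta_f / 10
  = 3.8 * 5.7 * 0.7 / 10
  = 15.16 / 10
  = 1.52 ha/h


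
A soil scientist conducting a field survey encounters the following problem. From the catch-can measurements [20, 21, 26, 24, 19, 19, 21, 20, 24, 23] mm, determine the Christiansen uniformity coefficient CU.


xbar = 217 / 10 = 21.700
sum|xi - xbar| = 20.400
CU = 100 * (1 - 20.400 / (10 * 21.700))
   = 100 * (1 - 0.0940)
   = 90.60%


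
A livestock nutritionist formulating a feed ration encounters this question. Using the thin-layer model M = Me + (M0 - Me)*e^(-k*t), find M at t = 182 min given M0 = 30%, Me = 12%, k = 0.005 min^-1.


M = Me + (M0 - Me) * e^(-k*t)
  = 12 + (30 - 12) * e^(-0.005*182)
  = 12 + 18 * e^(-0.910)
  = 12 + 18 * 0.40252
  = 12 + 7.2454
  = 19.25%


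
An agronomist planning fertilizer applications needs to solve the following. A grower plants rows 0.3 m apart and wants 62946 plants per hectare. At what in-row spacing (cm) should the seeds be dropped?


spacing = 10000 / (row_sp * density)
        = 10000 / (0.3 * 62946)
        = 10000 / 18883.80
        = 0.52955 m = 52.96 cm


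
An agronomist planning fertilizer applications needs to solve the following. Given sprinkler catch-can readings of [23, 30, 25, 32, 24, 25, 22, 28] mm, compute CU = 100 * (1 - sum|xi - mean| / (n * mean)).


xbar = 209 / 8 = 26.125
sum|xi - xbar| = 23.250
CU = 100 * (1 - 23.250 / (8 * 26.125))
   = 100 * (1 - 0.1112)
   = 88.88%


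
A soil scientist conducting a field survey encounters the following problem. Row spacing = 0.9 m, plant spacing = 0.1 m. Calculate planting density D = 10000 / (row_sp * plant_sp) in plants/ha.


D = 10000 / (row_sp * plant_sp)
  = 10000 / (0.9 * 0.1)
  = 10000 / 0.0900
  = 111111.11 plants/ha


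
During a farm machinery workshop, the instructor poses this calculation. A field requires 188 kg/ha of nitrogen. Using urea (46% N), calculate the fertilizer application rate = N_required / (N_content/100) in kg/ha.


Rate = N_required / (N_content / 100)
     = 188 / (46 / 100)
     = 188 / 0.46
     = 408.70 kg/ha


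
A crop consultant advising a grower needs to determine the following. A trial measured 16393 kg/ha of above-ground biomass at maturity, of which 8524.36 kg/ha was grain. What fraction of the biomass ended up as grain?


HI = grain_yield / biomass
   = 8524.36 / 16393
   = 0.52


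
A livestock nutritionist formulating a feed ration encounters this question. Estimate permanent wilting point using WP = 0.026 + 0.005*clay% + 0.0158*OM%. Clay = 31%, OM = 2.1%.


WP = 0.026 + 0.005*31 + 0.0158*2.1
   = 0.026 + 0.1550 + 0.0332
   = 0.2142
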